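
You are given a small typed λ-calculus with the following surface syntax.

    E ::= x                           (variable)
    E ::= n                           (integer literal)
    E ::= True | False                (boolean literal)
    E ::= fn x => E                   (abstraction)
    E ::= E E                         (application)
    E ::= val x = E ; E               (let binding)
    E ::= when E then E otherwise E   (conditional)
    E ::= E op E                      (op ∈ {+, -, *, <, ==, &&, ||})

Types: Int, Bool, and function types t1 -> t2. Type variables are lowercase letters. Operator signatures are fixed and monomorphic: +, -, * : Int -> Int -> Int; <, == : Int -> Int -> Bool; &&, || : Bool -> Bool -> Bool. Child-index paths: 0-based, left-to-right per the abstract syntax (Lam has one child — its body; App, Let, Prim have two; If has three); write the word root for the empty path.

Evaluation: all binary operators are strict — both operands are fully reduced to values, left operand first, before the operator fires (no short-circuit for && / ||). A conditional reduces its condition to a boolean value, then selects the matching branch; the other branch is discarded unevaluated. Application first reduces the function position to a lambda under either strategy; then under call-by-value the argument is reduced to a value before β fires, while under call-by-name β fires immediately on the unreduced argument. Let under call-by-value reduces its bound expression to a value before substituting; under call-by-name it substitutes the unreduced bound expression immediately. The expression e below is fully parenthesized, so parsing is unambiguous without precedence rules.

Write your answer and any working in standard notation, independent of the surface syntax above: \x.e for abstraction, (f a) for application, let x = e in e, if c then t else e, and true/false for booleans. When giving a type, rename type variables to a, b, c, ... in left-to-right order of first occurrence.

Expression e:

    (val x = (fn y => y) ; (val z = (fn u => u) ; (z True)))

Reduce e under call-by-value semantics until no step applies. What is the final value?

Derivation:
step 0: (let x = (\y.y) in (let z = (\u.u) in (z true)))
step 1: [let@root] (let z = (\u.u) in (z true))
step 2: [let@root] ((\u.u) true)
step 3: [beta@root] true

Answer: true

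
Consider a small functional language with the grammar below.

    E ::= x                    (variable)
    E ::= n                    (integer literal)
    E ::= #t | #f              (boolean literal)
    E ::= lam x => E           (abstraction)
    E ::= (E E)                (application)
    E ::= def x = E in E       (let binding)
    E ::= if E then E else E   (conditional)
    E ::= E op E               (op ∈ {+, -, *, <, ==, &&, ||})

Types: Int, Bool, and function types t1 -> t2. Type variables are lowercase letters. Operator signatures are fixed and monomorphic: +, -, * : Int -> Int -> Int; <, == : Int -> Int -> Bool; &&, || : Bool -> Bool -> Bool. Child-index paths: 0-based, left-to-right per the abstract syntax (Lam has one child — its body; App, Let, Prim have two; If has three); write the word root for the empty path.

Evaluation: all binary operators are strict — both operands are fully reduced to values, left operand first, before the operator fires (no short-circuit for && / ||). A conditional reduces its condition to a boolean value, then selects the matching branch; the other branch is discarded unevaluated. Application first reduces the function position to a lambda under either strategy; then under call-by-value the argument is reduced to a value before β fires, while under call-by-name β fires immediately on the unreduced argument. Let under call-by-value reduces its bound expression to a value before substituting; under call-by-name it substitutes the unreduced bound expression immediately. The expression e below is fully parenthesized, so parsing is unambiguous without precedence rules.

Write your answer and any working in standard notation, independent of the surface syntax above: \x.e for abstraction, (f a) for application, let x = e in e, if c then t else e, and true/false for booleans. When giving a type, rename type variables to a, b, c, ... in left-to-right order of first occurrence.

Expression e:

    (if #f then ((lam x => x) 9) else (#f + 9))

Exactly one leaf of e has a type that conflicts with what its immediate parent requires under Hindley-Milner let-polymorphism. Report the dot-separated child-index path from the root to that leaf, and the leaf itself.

Answer: 2.0 : false

Derivation:
  unify Bool ~ Bool
x : a
\x._ : a -> a
  unify a -> a ~ Int -> b
  unify a ~ Int
  unify Int ~ b
_ _ : Int
  unify Bool ~ Int
  FAIL: mismatch Bool ~ Int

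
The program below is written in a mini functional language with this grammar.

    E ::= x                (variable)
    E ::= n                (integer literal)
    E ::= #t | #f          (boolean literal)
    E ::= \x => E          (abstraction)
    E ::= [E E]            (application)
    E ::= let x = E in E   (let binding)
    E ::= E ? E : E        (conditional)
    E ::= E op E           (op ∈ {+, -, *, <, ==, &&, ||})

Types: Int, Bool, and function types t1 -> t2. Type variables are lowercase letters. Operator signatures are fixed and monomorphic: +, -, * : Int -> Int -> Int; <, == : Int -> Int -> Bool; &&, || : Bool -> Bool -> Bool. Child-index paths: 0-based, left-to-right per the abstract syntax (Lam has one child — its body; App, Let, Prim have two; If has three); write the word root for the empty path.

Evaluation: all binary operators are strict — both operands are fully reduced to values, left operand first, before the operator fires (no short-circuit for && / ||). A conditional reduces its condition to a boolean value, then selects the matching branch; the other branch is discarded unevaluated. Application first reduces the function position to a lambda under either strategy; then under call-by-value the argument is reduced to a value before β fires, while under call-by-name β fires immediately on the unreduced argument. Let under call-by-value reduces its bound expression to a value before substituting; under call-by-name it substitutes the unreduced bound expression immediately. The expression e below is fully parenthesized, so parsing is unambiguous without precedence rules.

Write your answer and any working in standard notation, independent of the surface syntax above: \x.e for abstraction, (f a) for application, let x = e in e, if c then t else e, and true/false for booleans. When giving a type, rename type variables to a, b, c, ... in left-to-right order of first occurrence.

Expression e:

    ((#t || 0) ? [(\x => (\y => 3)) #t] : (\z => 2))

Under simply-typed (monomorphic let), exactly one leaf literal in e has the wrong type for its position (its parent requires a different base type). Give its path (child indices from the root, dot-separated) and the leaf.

Trace:
  unify Bool ~ Bool
  unify Int ~ Bool
  FAIL: mismatch Int ~ Bool

Answer: 0.1 : 0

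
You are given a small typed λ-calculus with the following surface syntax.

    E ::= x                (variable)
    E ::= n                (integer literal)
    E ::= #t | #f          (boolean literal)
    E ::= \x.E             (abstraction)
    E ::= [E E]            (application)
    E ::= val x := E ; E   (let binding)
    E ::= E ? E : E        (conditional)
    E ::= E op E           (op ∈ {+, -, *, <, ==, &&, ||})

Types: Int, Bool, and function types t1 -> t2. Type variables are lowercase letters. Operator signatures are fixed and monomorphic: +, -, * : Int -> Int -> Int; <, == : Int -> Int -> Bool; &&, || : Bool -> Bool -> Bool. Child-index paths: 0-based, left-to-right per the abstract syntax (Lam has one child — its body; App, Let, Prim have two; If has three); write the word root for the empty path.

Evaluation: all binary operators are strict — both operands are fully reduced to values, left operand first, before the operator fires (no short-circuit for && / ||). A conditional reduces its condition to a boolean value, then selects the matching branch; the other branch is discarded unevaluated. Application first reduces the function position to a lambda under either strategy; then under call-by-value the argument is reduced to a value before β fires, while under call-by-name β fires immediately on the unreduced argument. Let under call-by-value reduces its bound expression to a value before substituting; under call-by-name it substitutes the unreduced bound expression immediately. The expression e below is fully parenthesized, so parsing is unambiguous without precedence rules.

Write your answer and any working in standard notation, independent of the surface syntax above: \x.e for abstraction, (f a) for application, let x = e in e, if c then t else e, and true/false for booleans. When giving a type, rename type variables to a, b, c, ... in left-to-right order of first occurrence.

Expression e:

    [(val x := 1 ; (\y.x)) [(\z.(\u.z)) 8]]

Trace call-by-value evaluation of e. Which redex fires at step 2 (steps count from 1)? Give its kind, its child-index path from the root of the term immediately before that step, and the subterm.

Answer: beta at 1 : ((\z.(\u.z)) 8)

Working:
step 0: ((let x = 1 in (\y.x)) ((\z.(\u.z)) 8))
step 1: [let@0] ((\y.1) ((\z.(\u.z)) 8))
step 2: [beta@1] ((\y.1) (\u.8))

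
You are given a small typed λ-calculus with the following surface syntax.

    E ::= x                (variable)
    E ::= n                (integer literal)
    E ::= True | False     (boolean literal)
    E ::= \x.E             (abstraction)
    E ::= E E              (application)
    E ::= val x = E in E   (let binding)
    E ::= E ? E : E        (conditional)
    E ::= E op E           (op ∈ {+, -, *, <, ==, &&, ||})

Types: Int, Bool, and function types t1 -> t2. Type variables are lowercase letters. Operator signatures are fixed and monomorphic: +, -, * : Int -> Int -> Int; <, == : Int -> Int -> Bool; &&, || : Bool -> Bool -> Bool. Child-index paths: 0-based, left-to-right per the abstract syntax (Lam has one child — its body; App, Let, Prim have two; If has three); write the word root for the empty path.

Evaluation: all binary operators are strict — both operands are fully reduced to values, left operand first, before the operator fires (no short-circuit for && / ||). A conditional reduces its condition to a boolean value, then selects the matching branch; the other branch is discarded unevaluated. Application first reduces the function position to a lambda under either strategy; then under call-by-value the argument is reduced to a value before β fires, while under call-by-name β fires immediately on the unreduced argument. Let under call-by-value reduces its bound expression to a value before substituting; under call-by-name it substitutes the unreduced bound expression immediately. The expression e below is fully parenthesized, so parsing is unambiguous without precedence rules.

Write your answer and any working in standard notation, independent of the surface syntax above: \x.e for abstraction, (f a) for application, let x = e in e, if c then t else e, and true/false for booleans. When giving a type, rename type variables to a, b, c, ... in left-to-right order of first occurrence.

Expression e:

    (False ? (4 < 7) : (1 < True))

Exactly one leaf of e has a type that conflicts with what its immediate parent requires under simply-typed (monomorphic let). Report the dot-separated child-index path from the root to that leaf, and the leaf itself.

Working:
  unify Bool ~ Bool
  unify Int ~ Int
  unify Int ~ Int
  unify Int ~ Int
  unify Bool ~ Int
  FAIL: mismatch Bool ~ Int

Answer: 2.1 : true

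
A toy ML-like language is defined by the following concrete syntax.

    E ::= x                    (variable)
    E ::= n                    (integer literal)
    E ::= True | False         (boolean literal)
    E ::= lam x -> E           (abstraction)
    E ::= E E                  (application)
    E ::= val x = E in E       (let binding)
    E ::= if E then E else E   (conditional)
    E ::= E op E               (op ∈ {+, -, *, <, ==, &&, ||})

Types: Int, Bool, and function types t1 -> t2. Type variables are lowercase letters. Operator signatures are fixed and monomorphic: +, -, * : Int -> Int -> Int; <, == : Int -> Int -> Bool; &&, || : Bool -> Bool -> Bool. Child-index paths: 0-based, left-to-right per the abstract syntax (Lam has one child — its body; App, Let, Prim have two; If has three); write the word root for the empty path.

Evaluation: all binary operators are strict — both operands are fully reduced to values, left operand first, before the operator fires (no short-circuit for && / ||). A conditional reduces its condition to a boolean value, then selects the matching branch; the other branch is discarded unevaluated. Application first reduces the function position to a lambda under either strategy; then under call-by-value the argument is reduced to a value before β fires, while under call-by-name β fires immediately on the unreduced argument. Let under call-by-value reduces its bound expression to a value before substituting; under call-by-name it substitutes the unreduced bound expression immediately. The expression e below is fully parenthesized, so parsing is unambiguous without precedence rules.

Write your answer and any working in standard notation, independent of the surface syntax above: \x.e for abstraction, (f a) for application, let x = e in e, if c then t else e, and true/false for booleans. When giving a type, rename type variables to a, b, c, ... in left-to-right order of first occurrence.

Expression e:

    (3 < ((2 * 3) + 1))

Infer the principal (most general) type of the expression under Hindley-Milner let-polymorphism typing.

Answer: Bool

Trace:
  unify Int ~ Int
  unify Int ~ Int
  unify Int ~ Int
  unify Int ~ Int
  unify Int ~ Int
  unify Int ~ Int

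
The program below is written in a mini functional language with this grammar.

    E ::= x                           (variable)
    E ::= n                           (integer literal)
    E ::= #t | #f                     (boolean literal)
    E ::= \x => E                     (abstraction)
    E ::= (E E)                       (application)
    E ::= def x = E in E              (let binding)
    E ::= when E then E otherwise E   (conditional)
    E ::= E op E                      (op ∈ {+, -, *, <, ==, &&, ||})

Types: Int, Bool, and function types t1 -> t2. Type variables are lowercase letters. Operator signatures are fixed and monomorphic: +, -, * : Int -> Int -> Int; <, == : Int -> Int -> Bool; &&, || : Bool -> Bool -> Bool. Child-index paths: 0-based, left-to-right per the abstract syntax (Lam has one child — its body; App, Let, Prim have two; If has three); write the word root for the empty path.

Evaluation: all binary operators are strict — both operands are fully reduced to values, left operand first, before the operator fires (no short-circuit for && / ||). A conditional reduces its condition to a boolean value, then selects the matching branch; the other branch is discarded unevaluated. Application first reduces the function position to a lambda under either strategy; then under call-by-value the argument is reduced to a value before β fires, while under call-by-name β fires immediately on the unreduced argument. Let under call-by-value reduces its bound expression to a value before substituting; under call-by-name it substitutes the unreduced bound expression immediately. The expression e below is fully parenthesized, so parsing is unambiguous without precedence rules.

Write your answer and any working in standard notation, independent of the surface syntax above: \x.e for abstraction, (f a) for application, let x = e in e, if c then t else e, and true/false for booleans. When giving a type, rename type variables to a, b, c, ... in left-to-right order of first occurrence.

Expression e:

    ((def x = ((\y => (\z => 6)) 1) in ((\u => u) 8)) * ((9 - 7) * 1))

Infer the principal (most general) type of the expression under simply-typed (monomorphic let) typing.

Working:
\z._ : b -> Int
\y._ : a -> b -> Int
  unify a -> b -> Int ~ Int -> c
  unify a ~ Int
  unify b -> Int ~ c
_ _ : b -> Int
let x : b -> Int
u : d
\u._ : d -> d
  unify d -> d ~ Int -> e
  unify d ~ Int
  unify Int ~ e
_ _ : Int
  unify Int ~ Int
  unify Int ~ Int
  unify Int ~ Int
  unify Int ~ Int
  unify Int ~ Int
  unify Int ~ Int

Answer: Int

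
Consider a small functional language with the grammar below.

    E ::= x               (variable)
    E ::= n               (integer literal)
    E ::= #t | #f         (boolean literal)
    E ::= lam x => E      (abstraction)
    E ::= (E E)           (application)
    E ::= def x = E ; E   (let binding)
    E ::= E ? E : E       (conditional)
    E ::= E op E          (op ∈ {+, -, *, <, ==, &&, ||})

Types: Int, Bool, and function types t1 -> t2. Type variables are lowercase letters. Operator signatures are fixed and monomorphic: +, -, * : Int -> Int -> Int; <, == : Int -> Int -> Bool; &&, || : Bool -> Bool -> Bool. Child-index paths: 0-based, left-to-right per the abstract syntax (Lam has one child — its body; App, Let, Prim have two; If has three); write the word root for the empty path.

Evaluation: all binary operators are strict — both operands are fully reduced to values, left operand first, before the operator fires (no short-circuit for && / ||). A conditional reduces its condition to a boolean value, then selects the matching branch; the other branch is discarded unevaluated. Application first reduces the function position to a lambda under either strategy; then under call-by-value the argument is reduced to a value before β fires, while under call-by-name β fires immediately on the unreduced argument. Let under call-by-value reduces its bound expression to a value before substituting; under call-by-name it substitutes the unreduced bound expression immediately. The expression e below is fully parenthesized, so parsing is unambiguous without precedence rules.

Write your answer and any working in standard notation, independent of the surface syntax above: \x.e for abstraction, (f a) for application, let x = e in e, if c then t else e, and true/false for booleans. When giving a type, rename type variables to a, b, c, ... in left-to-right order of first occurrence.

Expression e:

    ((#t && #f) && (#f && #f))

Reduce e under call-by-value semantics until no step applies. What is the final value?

Answer: false

Working:
step 0: ((true && false) && (false && false))
step 1: [delta@0] (false && (false && false))
step 2: [delta@1] (false && false)
step 3: [delta@root] false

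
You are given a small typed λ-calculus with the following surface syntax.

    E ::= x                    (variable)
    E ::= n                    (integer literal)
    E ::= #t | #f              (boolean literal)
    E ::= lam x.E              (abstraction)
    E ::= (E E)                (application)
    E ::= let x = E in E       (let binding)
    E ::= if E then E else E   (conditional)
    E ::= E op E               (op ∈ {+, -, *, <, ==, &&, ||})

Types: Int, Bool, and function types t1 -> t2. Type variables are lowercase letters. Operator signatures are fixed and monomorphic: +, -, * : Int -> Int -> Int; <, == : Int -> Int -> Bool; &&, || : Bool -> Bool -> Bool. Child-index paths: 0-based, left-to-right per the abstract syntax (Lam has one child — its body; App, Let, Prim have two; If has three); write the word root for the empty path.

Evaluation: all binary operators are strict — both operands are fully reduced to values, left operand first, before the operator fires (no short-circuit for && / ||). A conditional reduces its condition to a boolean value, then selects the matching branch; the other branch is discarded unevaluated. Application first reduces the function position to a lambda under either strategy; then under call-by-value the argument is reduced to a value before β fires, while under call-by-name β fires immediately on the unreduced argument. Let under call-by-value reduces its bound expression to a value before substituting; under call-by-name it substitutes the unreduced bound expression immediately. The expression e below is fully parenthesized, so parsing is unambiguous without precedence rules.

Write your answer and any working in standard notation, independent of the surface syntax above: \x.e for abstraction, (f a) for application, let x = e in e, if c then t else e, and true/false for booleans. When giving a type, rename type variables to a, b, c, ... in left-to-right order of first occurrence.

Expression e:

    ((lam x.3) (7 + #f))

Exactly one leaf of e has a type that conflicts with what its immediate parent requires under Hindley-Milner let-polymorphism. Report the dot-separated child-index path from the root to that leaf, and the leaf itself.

Derivation:
\x._ : a -> Int
  unify Int ~ Int
  unify Bool ~ Int
  FAIL: mismatch Bool ~ Int

Answer: 1.1 : false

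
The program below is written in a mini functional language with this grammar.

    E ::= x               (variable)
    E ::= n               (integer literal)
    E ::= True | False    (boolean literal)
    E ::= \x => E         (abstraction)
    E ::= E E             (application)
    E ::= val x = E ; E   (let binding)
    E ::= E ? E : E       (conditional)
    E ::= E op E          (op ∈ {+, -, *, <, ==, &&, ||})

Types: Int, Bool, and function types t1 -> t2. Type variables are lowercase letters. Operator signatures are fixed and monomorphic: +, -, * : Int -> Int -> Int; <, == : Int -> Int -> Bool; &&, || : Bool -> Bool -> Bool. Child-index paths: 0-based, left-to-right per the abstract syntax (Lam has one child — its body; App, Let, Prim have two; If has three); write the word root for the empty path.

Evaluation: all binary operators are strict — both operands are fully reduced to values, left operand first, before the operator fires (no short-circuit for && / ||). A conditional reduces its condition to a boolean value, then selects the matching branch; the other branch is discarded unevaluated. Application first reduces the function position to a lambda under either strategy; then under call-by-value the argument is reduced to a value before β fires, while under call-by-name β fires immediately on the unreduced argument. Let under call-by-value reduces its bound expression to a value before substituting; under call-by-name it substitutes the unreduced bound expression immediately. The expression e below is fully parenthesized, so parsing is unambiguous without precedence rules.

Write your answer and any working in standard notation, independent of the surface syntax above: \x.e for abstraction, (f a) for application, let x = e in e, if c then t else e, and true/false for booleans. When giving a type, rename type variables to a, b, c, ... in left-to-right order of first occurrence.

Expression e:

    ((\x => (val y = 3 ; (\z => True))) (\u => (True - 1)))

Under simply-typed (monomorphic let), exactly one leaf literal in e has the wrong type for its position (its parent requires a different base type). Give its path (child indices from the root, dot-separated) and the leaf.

Answer: 1.0.0 : true

Trace:
let y : Int
\z._ : b -> Bool
\x._ : a -> b -> Bool
  unify Bool ~ Int
  FAIL: mismatch Bool ~ Int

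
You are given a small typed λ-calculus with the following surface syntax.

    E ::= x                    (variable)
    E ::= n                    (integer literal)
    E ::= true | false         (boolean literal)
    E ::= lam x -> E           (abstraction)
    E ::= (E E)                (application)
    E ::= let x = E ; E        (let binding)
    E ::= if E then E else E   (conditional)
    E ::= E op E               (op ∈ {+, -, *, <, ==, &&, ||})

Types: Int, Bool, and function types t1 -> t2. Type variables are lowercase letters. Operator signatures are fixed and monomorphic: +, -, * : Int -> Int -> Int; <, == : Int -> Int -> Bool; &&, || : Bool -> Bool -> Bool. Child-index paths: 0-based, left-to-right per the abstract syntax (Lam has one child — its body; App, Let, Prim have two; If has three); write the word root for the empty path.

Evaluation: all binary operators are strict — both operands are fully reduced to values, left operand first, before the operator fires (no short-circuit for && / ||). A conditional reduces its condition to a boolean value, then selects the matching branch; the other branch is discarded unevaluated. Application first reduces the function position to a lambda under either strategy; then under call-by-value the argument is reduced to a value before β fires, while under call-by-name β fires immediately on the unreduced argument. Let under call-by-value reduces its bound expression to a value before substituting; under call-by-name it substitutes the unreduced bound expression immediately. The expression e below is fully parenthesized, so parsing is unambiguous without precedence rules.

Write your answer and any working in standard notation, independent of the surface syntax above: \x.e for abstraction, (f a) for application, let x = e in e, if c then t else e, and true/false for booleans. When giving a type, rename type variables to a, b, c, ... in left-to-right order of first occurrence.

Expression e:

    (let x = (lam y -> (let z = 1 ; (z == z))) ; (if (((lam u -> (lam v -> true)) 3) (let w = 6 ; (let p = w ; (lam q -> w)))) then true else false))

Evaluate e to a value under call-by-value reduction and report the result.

Answer: true

Trace:
step 0: (let x = (\y.(let z = 1 in (z == z))) in (if (((\u.(\v.true)) 3) (let w = 6 in (let p = w in (\q.w)))) then true else false))
step 1: [let@root] (if (((\u.(\v.true)) 3) (let w = 6 in (let p = w in (\q.w)))) then true else false)
step 2: [beta@0.0] (if ((\v.true) (let w = 6 in (let p = w in (\q.w)))) then true else false)
step 3: [let@0.1] (if ((\v.true) (let p = 6 in (\q.6))) then true else false)
step 4: [let@0.1] (if ((\v.true) (\q.6)) then true else false)
step 5: [beta@0] (if true then true else false)
step 6: [if@root] true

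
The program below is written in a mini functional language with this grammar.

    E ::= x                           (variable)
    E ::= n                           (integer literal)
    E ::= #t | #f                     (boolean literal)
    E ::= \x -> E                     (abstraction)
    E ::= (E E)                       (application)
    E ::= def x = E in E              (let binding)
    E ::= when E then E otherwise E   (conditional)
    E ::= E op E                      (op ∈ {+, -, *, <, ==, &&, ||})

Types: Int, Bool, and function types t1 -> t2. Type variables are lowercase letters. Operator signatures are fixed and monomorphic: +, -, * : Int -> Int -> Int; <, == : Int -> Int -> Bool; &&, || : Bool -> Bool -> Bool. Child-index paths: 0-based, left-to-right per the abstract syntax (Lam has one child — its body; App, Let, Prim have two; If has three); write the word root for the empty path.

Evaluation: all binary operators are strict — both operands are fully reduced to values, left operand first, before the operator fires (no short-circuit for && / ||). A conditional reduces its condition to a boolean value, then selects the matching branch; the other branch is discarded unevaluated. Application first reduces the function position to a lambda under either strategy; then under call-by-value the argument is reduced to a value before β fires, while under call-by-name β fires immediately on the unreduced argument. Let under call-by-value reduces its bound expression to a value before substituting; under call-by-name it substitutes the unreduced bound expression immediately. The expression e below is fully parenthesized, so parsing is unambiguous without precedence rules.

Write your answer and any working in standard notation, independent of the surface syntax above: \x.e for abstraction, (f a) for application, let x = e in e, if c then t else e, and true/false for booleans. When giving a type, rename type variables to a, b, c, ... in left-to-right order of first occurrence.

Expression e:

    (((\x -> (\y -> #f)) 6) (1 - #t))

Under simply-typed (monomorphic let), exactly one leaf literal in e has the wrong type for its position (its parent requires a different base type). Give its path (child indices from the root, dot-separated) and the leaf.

Answer: 1.1 : true

Derivation:
\y._ : b -> Bool
\x._ : a -> b -> Bool
  unify a -> b -> Bool ~ Int -> c
  unify a ~ Int
  unify b -> Bool ~ c
_ _ : b -> Bool
  unify Int ~ Int
  unify Bool ~ Int
  FAIL: mismatch Bool ~ Int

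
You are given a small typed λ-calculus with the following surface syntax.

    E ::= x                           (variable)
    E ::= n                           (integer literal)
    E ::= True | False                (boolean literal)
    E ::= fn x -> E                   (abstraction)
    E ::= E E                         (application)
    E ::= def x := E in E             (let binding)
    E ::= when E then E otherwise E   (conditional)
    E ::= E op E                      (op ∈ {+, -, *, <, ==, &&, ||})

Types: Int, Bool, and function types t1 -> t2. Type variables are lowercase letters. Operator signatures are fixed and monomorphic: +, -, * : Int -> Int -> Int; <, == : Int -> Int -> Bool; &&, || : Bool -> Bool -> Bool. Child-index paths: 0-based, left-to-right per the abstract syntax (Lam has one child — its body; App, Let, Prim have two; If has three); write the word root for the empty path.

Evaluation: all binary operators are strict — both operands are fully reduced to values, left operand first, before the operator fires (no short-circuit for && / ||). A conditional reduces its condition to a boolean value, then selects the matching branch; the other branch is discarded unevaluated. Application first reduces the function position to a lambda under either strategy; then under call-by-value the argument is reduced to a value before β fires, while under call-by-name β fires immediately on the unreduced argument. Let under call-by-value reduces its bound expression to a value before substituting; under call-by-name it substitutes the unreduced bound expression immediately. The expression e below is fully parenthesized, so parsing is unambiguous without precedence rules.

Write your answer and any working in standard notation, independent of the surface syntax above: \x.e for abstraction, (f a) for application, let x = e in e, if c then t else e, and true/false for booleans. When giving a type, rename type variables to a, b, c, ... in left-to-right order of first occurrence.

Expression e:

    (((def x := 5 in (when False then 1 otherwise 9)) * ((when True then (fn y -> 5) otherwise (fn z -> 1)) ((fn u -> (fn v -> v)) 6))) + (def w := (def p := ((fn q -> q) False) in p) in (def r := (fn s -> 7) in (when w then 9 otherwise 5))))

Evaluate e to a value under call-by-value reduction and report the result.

Working:
step 0: (((let x = 5 in (if false then 1 else 9)) * ((if true then (\y.5) else (\z.1)) ((\u.(\v.v)) 6))) + (let w = (let p = ((\q.q) false) in p) in (let r = (\s.7) in (if w then 9 else 5))))
step 1: [let@0.0] (((if false then 1 else 9) * ((if true then (\y.5) else (\z.1)) ((\u.(\v.v)) 6))) + (let w = (let p = ((\q.q) false) in p) in (let r = (\s.7) in (if w then 9 else 5))))
step 2: [if@0.0] ((9 * ((if true then (\y.5) else (\z.1)) ((\u.(\v.v)) 6))) + (let w = (let p = ((\q.q) false) in p) in (let r = (\s.7) in (if w then 9 else 5))))
step 3: [if@0.1.0] ((9 * ((\y.5) ((\u.(\v.v)) 6))) + (let w = (let p = ((\q.q) false) in p) in (let r = (\s.7) in (if w then 9 else 5))))
step 4: [beta@0.1.1] ((9 * ((\y.5) (\v.v))) + (let w = (let p = ((\q.q) false) in p) in (let r = (\s.7) in (if w then 9 else 5))))
step 5: [beta@0.1] ((9 * 5) + (let w = (let p = ((\q.q) false) in p) in (let r = (\s.7) in (if w then 9 else 5))))
step 6: [delta@0] (45 + (let w = (let p = ((\q.q) false) in p) in (let r = (\s.7) in (if w then 9 else 5))))
step 7: [beta@1.0.0] (45 + (let w = (let p = false in p) in (let r = (\s.7) in (if w then 9 else 5))))
step 8: [let@1.0] (45 + (let w = false in (let r = (\s.7) in (if w then 9 else 5))))
step 9: [let@1] (45 + (let r = (\s.7) in (if false then 9 else 5)))
step 10: [let@1] (45 + (if false then 9 else 5))
step 11: [if@1] (45 + 5)
step 12: [delta@root] 50

Answer: 50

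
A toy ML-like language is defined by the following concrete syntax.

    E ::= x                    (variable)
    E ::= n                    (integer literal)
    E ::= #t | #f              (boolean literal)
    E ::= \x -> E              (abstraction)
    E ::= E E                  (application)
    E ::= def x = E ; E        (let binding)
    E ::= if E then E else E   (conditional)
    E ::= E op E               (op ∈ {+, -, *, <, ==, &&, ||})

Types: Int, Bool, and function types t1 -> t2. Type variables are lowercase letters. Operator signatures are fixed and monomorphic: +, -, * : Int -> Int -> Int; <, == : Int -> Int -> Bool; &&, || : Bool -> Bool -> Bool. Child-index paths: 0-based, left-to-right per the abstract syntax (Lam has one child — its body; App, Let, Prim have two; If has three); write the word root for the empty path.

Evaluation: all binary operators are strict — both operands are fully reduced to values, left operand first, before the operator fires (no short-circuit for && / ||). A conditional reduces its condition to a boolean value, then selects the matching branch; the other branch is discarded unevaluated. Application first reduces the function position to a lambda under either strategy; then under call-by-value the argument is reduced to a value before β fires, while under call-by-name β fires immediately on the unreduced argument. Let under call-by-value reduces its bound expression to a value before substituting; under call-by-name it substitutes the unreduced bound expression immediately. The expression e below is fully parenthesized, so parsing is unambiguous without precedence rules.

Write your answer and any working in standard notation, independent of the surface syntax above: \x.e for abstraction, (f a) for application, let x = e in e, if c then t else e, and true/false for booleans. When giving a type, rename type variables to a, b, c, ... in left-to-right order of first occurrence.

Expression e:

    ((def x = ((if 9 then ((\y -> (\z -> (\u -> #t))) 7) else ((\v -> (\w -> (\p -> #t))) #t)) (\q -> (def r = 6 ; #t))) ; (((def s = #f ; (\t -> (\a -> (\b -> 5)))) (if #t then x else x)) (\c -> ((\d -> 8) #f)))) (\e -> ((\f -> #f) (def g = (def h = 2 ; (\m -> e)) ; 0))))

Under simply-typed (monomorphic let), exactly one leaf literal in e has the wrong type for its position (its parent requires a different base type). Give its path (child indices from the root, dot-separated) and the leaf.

Answer: 0.0.0.0 : 9

Trace:
  unify Int ~ Bool
  FAIL: mismatch Int ~ Bool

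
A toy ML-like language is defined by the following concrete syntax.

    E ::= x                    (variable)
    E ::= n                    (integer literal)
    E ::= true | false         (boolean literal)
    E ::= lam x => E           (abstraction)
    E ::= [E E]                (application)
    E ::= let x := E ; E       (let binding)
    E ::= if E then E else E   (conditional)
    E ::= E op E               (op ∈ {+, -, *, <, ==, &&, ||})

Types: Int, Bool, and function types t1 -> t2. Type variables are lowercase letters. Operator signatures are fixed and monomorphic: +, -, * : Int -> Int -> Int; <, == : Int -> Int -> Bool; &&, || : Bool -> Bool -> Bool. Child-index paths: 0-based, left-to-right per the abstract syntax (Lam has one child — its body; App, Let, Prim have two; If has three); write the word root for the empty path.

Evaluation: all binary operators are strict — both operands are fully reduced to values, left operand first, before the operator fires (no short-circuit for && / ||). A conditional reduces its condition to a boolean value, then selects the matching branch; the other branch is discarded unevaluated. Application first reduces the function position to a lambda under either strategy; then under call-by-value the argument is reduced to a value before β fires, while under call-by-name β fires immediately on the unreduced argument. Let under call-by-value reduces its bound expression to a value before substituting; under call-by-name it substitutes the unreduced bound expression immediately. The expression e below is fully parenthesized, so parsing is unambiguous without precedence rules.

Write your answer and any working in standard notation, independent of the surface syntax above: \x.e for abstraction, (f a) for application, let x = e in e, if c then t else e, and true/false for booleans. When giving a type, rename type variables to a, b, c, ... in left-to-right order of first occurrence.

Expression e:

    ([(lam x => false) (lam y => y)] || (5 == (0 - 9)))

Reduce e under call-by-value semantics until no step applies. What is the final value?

Trace:
step 0: (((\x.false) (\y.y)) || (5 == (0 - 9)))
step 1: [beta@0] (false || (5 == (0 - 9)))
step 2: [delta@1.1] (false || (5 == -9))
step 3: [delta@1] (false || false)
step 4: [delta@root] false

Answer: false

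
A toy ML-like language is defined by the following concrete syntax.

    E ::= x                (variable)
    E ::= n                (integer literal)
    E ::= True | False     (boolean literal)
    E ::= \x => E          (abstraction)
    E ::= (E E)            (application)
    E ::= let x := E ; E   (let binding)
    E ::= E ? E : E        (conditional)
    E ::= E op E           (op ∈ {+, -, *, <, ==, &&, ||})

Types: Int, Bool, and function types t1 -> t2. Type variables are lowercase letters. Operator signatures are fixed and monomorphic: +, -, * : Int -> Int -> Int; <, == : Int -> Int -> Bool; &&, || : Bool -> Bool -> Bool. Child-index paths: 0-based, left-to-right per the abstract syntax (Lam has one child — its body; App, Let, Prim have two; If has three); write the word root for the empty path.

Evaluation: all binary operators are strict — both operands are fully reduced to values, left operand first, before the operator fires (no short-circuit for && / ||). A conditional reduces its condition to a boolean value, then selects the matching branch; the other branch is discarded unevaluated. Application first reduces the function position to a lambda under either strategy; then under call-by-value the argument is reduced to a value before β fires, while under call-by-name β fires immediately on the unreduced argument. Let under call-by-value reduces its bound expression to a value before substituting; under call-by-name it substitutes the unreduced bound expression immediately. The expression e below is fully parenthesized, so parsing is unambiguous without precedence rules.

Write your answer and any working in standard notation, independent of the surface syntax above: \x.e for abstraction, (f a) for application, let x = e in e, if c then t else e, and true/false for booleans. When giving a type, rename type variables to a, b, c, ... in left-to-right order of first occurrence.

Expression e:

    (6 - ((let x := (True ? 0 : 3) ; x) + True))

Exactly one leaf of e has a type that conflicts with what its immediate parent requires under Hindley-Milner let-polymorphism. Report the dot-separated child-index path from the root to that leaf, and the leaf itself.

Working:
  unify Int ~ Int
  unify Bool ~ Bool
  unify Int ~ Int
let x : Int
x : Int
  unify Int ~ Int
  unify Bool ~ Int
  FAIL: mismatch Bool ~ Int

Answer: 1.1 : true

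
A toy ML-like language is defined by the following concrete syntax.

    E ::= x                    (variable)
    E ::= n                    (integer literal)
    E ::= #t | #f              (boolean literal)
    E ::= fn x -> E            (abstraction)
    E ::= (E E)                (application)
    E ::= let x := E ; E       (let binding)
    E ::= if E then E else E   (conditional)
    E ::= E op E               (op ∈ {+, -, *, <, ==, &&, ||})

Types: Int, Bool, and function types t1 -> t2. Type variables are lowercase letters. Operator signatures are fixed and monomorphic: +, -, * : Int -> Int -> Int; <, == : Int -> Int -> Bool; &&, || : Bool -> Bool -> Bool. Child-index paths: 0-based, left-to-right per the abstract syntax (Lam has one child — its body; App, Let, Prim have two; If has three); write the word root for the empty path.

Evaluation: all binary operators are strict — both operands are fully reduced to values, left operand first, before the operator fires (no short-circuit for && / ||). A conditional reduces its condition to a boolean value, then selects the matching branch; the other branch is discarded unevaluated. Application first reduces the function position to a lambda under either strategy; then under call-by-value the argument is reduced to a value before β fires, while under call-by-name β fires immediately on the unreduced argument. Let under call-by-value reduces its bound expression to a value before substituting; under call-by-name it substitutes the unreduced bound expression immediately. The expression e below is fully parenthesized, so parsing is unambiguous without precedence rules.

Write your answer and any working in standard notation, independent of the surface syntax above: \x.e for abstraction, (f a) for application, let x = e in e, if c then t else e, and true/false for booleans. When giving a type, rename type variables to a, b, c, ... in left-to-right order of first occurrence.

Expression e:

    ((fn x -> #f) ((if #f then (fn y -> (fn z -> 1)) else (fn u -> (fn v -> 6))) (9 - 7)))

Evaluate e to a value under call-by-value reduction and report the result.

Trace:
step 0: ((\x.false) ((if false then (\y.(\z.1)) else (\u.(\v.6))) (9 - 7)))
step 1: [if@1.0] ((\x.false) ((\u.(\v.6)) (9 - 7)))
step 2: [delta@1.1] ((\x.false) ((\u.(\v.6)) 2))
step 3: [beta@1] ((\x.false) (\v.6))
step 4: [beta@root] false

Answer: false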